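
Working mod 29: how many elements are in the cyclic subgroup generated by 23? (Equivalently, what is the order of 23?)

7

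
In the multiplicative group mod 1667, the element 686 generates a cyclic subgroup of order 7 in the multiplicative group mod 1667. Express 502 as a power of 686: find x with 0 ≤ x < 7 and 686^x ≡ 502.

2

Successive powers of 686 modulo 1667:
  686^0=1  686^1=686  686^2=502
So 686^2 ≡ 502 (mod 1667), giving x = 2.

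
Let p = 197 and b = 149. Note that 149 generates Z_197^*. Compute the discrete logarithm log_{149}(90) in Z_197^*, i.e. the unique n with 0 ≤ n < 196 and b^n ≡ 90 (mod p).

48

Baby-step giant-step with m = ceil(sqrt(196)) = 14.
Baby table (149^j mod 197 for j=0..13):
  0:1  1:149  2:137  3:122  4:54  5:166  6:109  7:87
  8:158  9:99  10:173  11:167  12:61  13:27
Giant step factor: 149^(-14) ≡ 19 (mod 197).
Scan 90·19^i mod 197 for i = 0, 1, …:
  i=0: 90   i=1: 134   i=2: 182   i=3: 109
Match at i=3, j=6: n = 3·14 + 6 = 48.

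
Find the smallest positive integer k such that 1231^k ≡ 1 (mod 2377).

The order of 1231 must divide p − 1 = 2376 = 2^3 · 3^3 · 11.
Divisors: 1, 2, 3, 4, 6, 8, 9, 11, 12, 18, 22, 24, 27, 33, 36, 44, 54, 66, 72, 88, 99, 108, 132, 198, 216, 264, 297, 396, 594, 792, 1188, 2376.
Check each in increasing order: 1231^1 ≡ 1231;  1231^2 ≡ 1212;  1231^3 ≡ 1593;  1231^4 ≡ 2335;  1231^6 ≡ 1390;  1231^8 ≡ 1764;  1231^9 ≡ 1283;  1231^11 ≡ 438;  1231^12 ≡ 1976;  1231^18 ≡ 1205;  1231^22 ≡ 1684;  1231^24 ≡ 1542;  1231^27 ≡ 965;  1231^33 ≡ 722;  1231^36 ≡ 2055;  1231^44 ≡ 95;  1231^54 ≡ 1818;  1231^66 ≡ 721;  1231^72 ≡ 1473;  1231^88 ≡ 1894;  1231^99 ≡ 2376;  1231^108 ≡ 1094;  1231^132 ≡ 1655;  1231^198 ≡ 1.
Smallest exponent giving 1 is 198.

198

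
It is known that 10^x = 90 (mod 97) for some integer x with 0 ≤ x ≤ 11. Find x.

Compute 10^0 mod 97 = 1, then multiply by 10 repeatedly:
  10^0=1  10^1=10  10^2=3  10^3=30  10^4=9
  10^5=90
Found 90 at exponent 5.

5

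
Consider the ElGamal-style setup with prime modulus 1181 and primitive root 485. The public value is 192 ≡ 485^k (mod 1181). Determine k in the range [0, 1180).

567

Baby-step giant-step with m = ceil(sqrt(1180)) = 35.
Baby table (485^j mod 1181 for j=0..34):
  0:1  1:485  2:206  3:706  4:1101  5:173  6:54  7:208
  8:495  9:332  10:404  11:1075  12:554  13:603  14:748  15:213
  16:558  17:181  18:391  19:675  20:238  21:873  22:607  23:326
  24:1037  25:1020  26:1042  27:1083  28:891  29:1070  30:491  31:754
  32:761  33:613  34:874
Giant step factor: 485^(-35) ≡ 345 (mod 1181).
Scan 192·345^i mod 1181 for i = 0, 1, …:
  i=0: 192   i=1: 104   i=2: 450   i=3: 539
  i=4: 538   i=5: 193   i=6: 449   i=7: 194
  i=8: 794   i=9: 1119     …   i=15: 384
  i=16: 208
Match at i=16, j=7: k = 16·35 + 7 = 567.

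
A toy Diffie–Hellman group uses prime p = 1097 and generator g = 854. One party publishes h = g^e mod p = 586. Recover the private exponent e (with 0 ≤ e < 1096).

923

Baby-step giant-step with m = ceil(sqrt(1096)) = 34.
Baby table (854^j mod 1097 for j=0..33):
  0:1  1:854  2:908  3:950  4:617  5:358  6:766  7:352
  8:30  9:389  10:912  11:1075  12:958  13:867  14:1040  15:687
  16:900  17:700  18:1032  19:437  20:218  21:779  22:484  23:864
  24:672  25:157  26:244  27:1043  28:1055  29:333  30:259  31:689
  32:414  33:322
Giant step factor: 854^(-34) ≡ 55 (mod 1097).
Scan 586·55^i mod 1097 for i = 0, 1, …:
  i=0: 586   i=1: 417   i=2: 995   i=3: 972
  i=4: 804   i=5: 340   i=6: 51   i=7: 611
  i=8: 695   i=9: 927     …   i=26: 924
  i=27: 358
Match at i=27, j=5: e = 27·34 + 5 = 923.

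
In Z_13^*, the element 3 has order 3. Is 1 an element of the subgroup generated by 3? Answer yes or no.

⟨3⟩ has order 3; its elements mod 13 are {1, 3, 9}.
1 is in this set.

yes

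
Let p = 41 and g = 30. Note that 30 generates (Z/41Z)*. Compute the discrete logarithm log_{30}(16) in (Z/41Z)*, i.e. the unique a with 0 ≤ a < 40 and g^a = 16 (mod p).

Successive powers of 30 modulo 41:
  30^0=1  30^1=30  30^2=39  30^3=22  30^4=4  30^5=38
  30^6=33  30^7=6  30^8=16
So 30^8 ≡ 16 (mod 41), giving a = 8.

8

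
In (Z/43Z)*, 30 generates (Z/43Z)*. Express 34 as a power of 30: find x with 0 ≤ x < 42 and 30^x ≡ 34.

Successive powers of 30 modulo 43:
  30^0=1  30^1=30  30^2=40  30^3=39  30^4=9  30^5=12
  30^6=16  30^7=7  30^8=38  30^9=22  30^10=15  30^11=20
  30^12=41  30^13=26  30^14=6  30^15=8  30^16=25  30^17=19
  30^18=11  30^19=29  30^20=10  30^21=42  30^22=13  30^23=3
  30^24=4  30^25=34
So 30^25 ≡ 34 (mod 43), giving x = 25.

25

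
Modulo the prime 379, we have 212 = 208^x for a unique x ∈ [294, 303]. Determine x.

303

Compute 208^294 mod 379 = 234, then multiply by 208 repeatedly:
  208^294=234  208^295=160  208^296=307  208^297=184  208^298=372
  208^299=60  208^300=352  208^301=69  208^302=329  208^303=212
Found 212 at exponent 303.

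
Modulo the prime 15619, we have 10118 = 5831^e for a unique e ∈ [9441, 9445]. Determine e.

9441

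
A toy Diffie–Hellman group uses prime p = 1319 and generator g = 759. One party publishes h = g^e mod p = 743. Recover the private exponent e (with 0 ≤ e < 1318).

391

Baby-step giant-step with m = ceil(sqrt(1318)) = 37.
Baby table (759^j mod 1319 for j=0..36):
  0:1  1:759  2:997  3:936  4:802  5:659  6:280  7:161
  8:851  9:918  10:330  11:1179  12:579  13:234  14:860  15:1154
  16:70  17:370  18:1202  19:889  20:742  21:1284  22:1134  23:718
  24:215  25:948  26:677  27:752  28:960  29:552  30:845  31:321
  32:943  33:839  34:1043  35:237  36:499
Giant step factor: 759^(-37) ≡ 877 (mod 1319).
Scan 743·877^i mod 1319 for i = 0, 1, …:
  i=0: 743   i=1: 25   i=2: 821   i=3: 1162
  i=4: 806   i=5: 1197   i=6: 1164   i=7: 1241
  i=8: 182   i=9: 15   i=10: 1284
Match at i=10, j=21: e = 10·37 + 21 = 391.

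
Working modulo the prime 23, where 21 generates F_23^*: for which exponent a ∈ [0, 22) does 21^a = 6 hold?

Successive powers of 21 modulo 23:
  21^0=1  21^1=21  21^2=4  21^3=15  21^4=16  21^5=14
  21^6=18  21^7=10  21^8=3  21^9=17  21^10=12  21^11=22
  21^12=2  21^13=19  21^14=8  21^15=7  21^16=9  21^17=5
  21^18=13  21^19=20  21^20=6
So 21^20 ≡ 6 (mod 23), giving a = 20.

20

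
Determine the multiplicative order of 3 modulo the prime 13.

3

The order of 3 must divide p − 1 = 12 = 2^2 · 3.
Divisors: 1, 2, 3, 4, 6, 12.
Check each in increasing order: 3^1 ≡ 3;  3^2 ≡ 9;  3^3 ≡ 1.
Smallest exponent giving 1 is 3.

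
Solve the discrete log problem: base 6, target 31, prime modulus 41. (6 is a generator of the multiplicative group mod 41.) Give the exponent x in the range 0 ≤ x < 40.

Successive powers of 6 modulo 41:
  6^0=1  6^1=6  6^2=36  6^3=11  6^4=25  6^5=27
  6^6=39  6^7=29  6^8=10  6^9=19  6^10=32  6^11=28
  6^12=4  6^13=24  6^14=21  6^15=3  6^16=18  6^17=26
  6^18=33  6^19=34  6^20=40  6^21=35  6^22=5  6^23=30
  6^24=16  6^25=14  6^26=2  6^27=12  6^28=31
So 6^28 ≡ 31 (mod 41), giving x = 28.

28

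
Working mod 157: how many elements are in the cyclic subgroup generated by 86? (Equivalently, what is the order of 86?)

78

The order of 86 must divide p − 1 = 156 = 2^2 · 3 · 13.
Divisors: 1, 2, 3, 4, 6, 12, 13, 26, 39, 52, 78, 156.
Check each in increasing order: 86^1 ≡ 86;  86^2 ≡ 17;  86^3 ≡ 49;  86^4 ≡ 132;  86^6 ≡ 46;  86^12 ≡ 75;  86^13 ≡ 13;  86^26 ≡ 12;  86^39 ≡ 156;  86^52 ≡ 144;  86^78 ≡ 1.
Smallest exponent giving 1 is 78.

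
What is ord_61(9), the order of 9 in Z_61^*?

5

The order of 9 must divide p − 1 = 60 = 2^2 · 3 · 5.
Divisors: 1, 2, 3, 4, 5, 6, 10, 12, 15, 20, 30, 60.
Check each in increasing order: 9^1 ≡ 9;  9^2 ≡ 20;  9^3 ≡ 58;  9^4 ≡ 34;  9^5 ≡ 1.
Smallest exponent giving 1 is 5.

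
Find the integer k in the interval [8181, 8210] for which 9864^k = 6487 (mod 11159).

Compute 9864^8181 mod 11159 = 4071, then multiply by 9864 repeatedly:
  9864^8181=4071  9864^8182=6262  9864^8183=3303  9864^8184=7671  9864^8185=8724
  9864^8186=6487
Found 6487 at exponent 8186.

8186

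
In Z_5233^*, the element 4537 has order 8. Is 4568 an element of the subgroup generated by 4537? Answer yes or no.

4568 ∈ ⟨4537⟩ iff 4568^8 ≡ 1 (mod 5233), since |⟨4537⟩| = 8.
4568^8 mod 5233 = 576.
Since 576 ≠ 1, 4568 does not lie in the subgroup.

no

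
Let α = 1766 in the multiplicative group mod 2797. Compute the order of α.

466

The order of 1766 must divide p − 1 = 2796 = 2^2 · 3 · 233.
Divisors: 1, 2, 3, 4, 6, 12, 233, 466, 699, 932, 1398, 2796.
Check each in increasing order: 1766^1 ≡ 1766;  1766^2 ≡ 101;  1766^3 ≡ 2155;  1766^4 ≡ 1810;  1766^6 ≡ 1005;  1766^12 ≡ 308;  1766^233 ≡ 2796;  1766^466 ≡ 1.
Smallest exponent giving 1 is 466.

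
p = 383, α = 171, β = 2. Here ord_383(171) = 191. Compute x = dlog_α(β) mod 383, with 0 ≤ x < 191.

Baby-step giant-step with m = ceil(sqrt(191)) = 14.
Baby table (171^j mod 383 for j=0..13):
  0:1  1:171  2:133  3:146  4:71  5:268  6:251  7:25
  8:62  9:261  10:203  11:243  12:189  13:147
Giant step factor: 171^(-14) ≡ 201 (mod 383).
Scan 2·201^i mod 383 for i = 0, 1, …:
  i=0: 2   i=1: 19   i=2: 372   i=3: 87
  i=4: 252   i=5: 96   i=6: 146
Match at i=6, j=3: x = 6·14 + 3 = 87.

87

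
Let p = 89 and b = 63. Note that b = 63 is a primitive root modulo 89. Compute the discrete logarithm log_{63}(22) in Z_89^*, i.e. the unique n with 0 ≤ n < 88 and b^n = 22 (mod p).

68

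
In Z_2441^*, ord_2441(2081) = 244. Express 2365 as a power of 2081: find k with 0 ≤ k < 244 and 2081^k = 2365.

Baby-step giant-step with m = ceil(sqrt(244)) = 16.
Baby table (2081^j mod 2441 for j=0..15):
  0:1  1:2081  2:227  3:1274  4:268  5:1160  6:2252  7:2133
  8:1035  9:873  10:609  11:450  12:1547  13:2069  14:2106  15:991
Giant step factor: 2081^(-16) ≡ 855 (mod 2441).
Scan 2365·855^i mod 2441 for i = 0, 1, …:
  i=0: 2365   i=1: 927   i=2: 1701   i=3: 1960
  i=4: 1274
Match at i=4, j=3: k = 4·16 + 3 = 67.

67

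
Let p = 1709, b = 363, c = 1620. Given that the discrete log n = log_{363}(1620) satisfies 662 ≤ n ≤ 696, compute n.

668

Compute 363^662 mod 1709 = 646, then multiply by 363 repeatedly:
  363^662=646  363^663=365  363^664=902  363^665=1007  363^666=1524
  363^667=1205  363^668=1620
Found 1620 at exponent 668.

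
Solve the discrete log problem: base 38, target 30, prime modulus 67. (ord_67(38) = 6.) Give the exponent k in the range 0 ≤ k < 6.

5

Successive powers of 38 modulo 67:
  38^0=1  38^1=38  38^2=37  38^3=66  38^4=29  38^5=30
So 38^5 ≡ 30 (mod 67), giving k = 5.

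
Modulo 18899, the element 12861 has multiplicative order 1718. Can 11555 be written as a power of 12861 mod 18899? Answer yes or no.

11555 ∈ ⟨12861⟩ iff 11555^1718 ≡ 1 (mod 18899), since |⟨12861⟩| = 1718.
11555^1718 mod 18899 = 14481.
Since 14481 ≠ 1, 11555 does not lie in the subgroup.

no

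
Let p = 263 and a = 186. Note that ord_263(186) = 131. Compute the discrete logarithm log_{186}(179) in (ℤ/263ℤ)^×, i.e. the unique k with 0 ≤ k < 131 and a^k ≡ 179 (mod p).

24

Baby-step giant-step with m = ceil(sqrt(131)) = 12.
Baby table (186^j mod 263 for j=0..11):
  0:1  1:186  2:143  3:35  4:198  5:8  6:173  7:92
  8:17  9:6  10:64  11:69
Giant step factor: 186^(-12) ≡ 129 (mod 263).
Scan 179·129^i mod 263 for i = 0, 1, …:
  i=0: 179   i=1: 210   i=2: 1
Match at i=2, j=0: k = 2·12 + 0 = 24.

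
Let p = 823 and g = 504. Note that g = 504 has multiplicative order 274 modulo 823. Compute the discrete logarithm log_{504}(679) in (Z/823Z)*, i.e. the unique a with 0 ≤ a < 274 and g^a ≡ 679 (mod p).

55

Baby-step giant-step with m = ceil(sqrt(274)) = 17.
Baby table (504^j mod 823 for j=0..16):
  0:1  1:504  2:532  3:653  4:735  5:90  6:95  7:146
  8:337  9:310  10:693  11:320  12:795  13:702  14:741  15:645
  16:818
Giant step factor: 504^(-17) ≡ 355 (mod 823).
Scan 679·355^i mod 823 for i = 0, 1, …:
  i=0: 679   i=1: 729   i=2: 373   i=3: 735
Match at i=3, j=4: a = 3·17 + 4 = 55.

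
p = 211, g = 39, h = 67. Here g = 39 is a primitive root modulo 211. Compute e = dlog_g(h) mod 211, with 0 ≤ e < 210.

165

Baby-step giant-step with m = ceil(sqrt(210)) = 15.
Baby table (39^j mod 211 for j=0..14):
  0:1  1:39  2:44  3:28  4:37  5:177  6:151  7:192
  8:103  9:8  10:101  11:141  12:13  13:85  14:150
Giant step factor: 39^(-15) ≡ 40 (mod 211).
Scan 67·40^i mod 211 for i = 0, 1, …:
  i=0: 67   i=1: 148   i=2: 12   i=3: 58
  i=4: 210   i=5: 171   i=6: 88   i=7: 144
  i=8: 63   i=9: 199   i=10: 153   i=11: 1
Match at i=11, j=0: e = 11·15 + 0 = 165.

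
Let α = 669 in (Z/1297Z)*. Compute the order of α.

1296

The order of 669 must divide p − 1 = 1296 = 2^4 · 3^4.
Divisors: 1, 2, 3, 4, 6, 8, 9, 12, 16, 18, 24, 27, 36, 48, 54, 72, 81, 108, 144, 162, 216, 324, 432, 648, 1296.
Check each in increasing order: 669^1 ≡ 669;  669^2 ≡ 96;  669^3 ≡ 671;  669^4 ≡ 137;  669^6 ≡ 182;  669^8 ≡ 611;  669^9 ≡ 204;  669^12 ≡ 699;  669^16 ≡ 1082;  669^18 ≡ 112;  669^24 ≡ 929;  669^27 ≡ 799;  669^36 ≡ 871;  669^48 ≡ 536;  669^54 ≡ 277;  669^72 ≡ 1193;  669^81 ≡ 833;  669^108 ≡ 206;  669^144 ≡ 440;  669^162 ≡ 1291;  669^216 ≡ 932;  669^324 ≡ 36;  669^432 ≡ 931;  669^648 ≡ 1296;  669^1296 ≡ 1.
Smallest exponent giving 1 is 1296.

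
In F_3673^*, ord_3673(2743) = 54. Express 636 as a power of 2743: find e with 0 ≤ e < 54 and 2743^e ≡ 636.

Successive powers of 2743 modulo 3673:
  2743^0=1  2743^1=2743  2743^2=1745  2743^3=616  2743^4=108  2743^5=2404
  2743^6=1137  2743^7=414  2743^8=645  2743^9=2522  2743^10=1587  2743^11=636
So 2743^11 ≡ 636 (mod 3673), giving e = 11.

11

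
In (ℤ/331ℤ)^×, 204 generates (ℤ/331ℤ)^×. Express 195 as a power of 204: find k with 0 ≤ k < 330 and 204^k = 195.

106

Baby-step giant-step with m = ceil(sqrt(330)) = 19.
Baby table (204^j mod 331 for j=0..18):
  0:1  1:204  2:241  3:176  4:156  5:48  6:193  7:314
  8:173  9:206  10:318  11:327  12:177  13:29  14:289  15:38
  16:139  17:221  18:68
Giant step factor: 204^(-19) ≡ 11 (mod 331).
Scan 195·11^i mod 331 for i = 0, 1, …:
  i=0: 195   i=1: 159   i=2: 94   i=3: 41
  i=4: 120   i=5: 327
Match at i=5, j=11: k = 5·19 + 11 = 106.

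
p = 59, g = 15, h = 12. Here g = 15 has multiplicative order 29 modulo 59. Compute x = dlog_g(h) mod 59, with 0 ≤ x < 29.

3

Successive powers of 15 modulo 59:
  15^0=1  15^1=15  15^2=48  15^3=12
So 15^3 ≡ 12 (mod 59), giving x = 3.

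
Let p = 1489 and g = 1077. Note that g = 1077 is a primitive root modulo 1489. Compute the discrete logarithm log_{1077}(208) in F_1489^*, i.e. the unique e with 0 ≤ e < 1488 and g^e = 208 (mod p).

1343

Baby-step giant-step with m = ceil(sqrt(1488)) = 39.
Baby table (1077^j mod 1489 for j=0..38):
  0:1  1:1077  2:1487  3:824  4:4  5:1330  6:1481  7:318
  8:16  9:853  10:1457  11:1272  12:64  13:434  14:1361  15:621
  16:256  17:247  18:977  19:995  20:1024  21:988  22:930  23:1002
  24:1118  25:974  26:742  27:1030  28:5  29:918  30:1479  31:1142
  32:20  33:694  34:1449  35:101  36:80  37:1287  38:1329
Giant step factor: 1077^(-39) ≡ 129 (mod 1489).
Scan 208·129^i mod 1489 for i = 0, 1, …:
  i=0: 208   i=1: 30   i=2: 892   i=3: 415
  i=4: 1420   i=5: 33   i=6: 1279   i=7: 1201
  i=8: 73   i=9: 483     …   i=33: 25
  i=34: 247
Match at i=34, j=17: e = 34·39 + 17 = 1343.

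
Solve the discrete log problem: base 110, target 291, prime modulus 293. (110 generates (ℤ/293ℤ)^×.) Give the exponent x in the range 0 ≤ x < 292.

Baby-step giant-step with m = ceil(sqrt(292)) = 18.
Baby table (110^j mod 293 for j=0..17):
  0:1  1:110  2:87  3:194  4:244  5:177  6:132  7:163
  8:57  9:117  10:271  11:217  12:137  13:127  14:199  15:208
  16:26  17:223
Giant step factor: 110^(-18) ≡ 25 (mod 293).
Scan 291·25^i mod 293 for i = 0, 1, …:
  i=0: 291   i=1: 243   i=2: 215   i=3: 101
  i=4: 181   i=5: 130   i=6: 27   i=7: 89
  i=8: 174   i=9: 248   i=10: 47   i=11: 3
  i=12: 75   i=13: 117
Match at i=13, j=9: x = 13·18 + 9 = 243.

243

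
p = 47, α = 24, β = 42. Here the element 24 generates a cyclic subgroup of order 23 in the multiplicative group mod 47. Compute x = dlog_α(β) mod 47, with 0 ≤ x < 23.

Successive powers of 24 modulo 47:
  24^0=1  24^1=24  24^2=12  24^3=6  24^4=3  24^5=25
  24^6=36  24^7=18  24^8=9  24^9=28  24^10=14  24^11=7
  24^12=27  24^13=37  24^14=42
So 24^14 ≡ 42 (mod 47), giving x = 14.

14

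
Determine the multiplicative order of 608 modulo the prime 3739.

178

The order of 608 must divide p − 1 = 3738 = 2 · 3 · 7 · 89.
Divisors: 1, 2, 3, 6, 7, 14, 21, 42, 89, 178, 267, 534, 623, 1246, 1869, 3738.
Check each in increasing order: 608^1 ≡ 608;  608^2 ≡ 3242;  608^3 ≡ 683;  608^6 ≡ 2853;  608^7 ≡ 3467;  608^14 ≡ 2943;  608^21 ≡ 3389;  608^42 ≡ 2852;  608^89 ≡ 3738;  608^178 ≡ 1.
Smallest exponent giving 1 is 178.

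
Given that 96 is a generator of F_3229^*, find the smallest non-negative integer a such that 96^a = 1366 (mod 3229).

Baby-step giant-step with m = ceil(sqrt(3228)) = 57.
Baby table (96^j mod 3229 for j=0..56):
  0:1  1:96  2:2758  3:3219  4:2269  5:1481  6:100  7:3142
  8:1335  9:2229  10:870  11:2795  12:313  13:987  14:1111  15:99
  16:3046  17:1806  18:2239  19:1830  20:1314  21:213  22:1074  23:3005
  24:1099  25:2176  26:2240  27:1926  28:843  29:203  30:114  31:1257
  32:1199  33:2089  34:346  35:926  36:1713  37:2998  38:427  39:2244
  40:2310  41:2188  42:163  43:2732  44:723  45:1599  46:1741  47:2457
  48:155  49:1964  50:1262  51:1679  52:2963  53:296  54:2584  55:2660
  56:269
Giant step factor: 96^(-57) ≡ 2018 (mod 3229).
Scan 1366·2018^i mod 3229 for i = 0, 1, …:
  i=0: 1366   i=1: 2251   i=2: 2544   i=3: 2911
  i=4: 847   i=5: 1105   i=6: 1880   i=7: 2994
  i=8: 433   i=9: 1964
Match at i=9, j=49: a = 9·57 + 49 = 562.

562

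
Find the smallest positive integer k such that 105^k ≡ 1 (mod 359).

358

The order of 105 must divide p − 1 = 358 = 2 · 179.
Divisors: 1, 2, 179, 358.
Check each in increasing order: 105^1 ≡ 105;  105^2 ≡ 255;  105^179 ≡ 358;  105^358 ≡ 1.
Smallest exponent giving 1 is 358.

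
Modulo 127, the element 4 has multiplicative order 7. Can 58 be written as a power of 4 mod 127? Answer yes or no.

no

58 ∈ ⟨4⟩ iff 58^7 ≡ 1 (mod 127), since |⟨4⟩| = 7.
58^7 mod 127 = 90.
Since 90 ≠ 1, 58 does not lie in the subgroup.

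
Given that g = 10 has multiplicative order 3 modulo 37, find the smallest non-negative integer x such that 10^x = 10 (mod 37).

1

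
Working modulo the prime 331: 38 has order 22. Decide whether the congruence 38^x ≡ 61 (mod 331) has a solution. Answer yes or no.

yes

⟨38⟩ has order 22; its elements mod 331 are {1, 38, 57, 61, 74, 80, 85, 111, 120, 151, 164, 167, 180, 211, 220, 246, 251, 257, 270, 274, 293, 330}.
61 is in this set.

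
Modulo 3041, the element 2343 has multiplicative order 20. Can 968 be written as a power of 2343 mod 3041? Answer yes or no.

no

⟨2343⟩ has order 20; its elements mod 3041 are {1, 268, 556, 644, 698, 745, 774, 1046, 1160, 1478, 1563, 1881, 1995, 2267, 2296, 2343, 2397, 2485, 2773, 3040}.
968 is not in this set.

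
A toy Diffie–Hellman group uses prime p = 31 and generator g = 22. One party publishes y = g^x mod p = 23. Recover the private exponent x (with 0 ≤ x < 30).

Successive powers of 22 modulo 31:
  22^0=1  22^1=22  22^2=19  22^3=15  22^4=20  22^5=6
  22^6=8  22^7=21  22^8=28  22^9=27  22^10=5  22^11=17
  22^12=2  22^13=13  22^14=7  22^15=30  22^16=9  22^17=12
  22^18=16  22^19=11  22^20=25  22^21=23
So 22^21 ≡ 23 (mod 31), giving x = 21.

21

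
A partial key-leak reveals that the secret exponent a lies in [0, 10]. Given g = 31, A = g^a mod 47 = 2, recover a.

Compute 31^0 mod 47 = 1, then multiply by 31 repeatedly:
  31^0=1  31^1=31  31^2=21  31^3=40  31^4=18
  31^5=41  31^6=2
Found 2 at exponent 6.

6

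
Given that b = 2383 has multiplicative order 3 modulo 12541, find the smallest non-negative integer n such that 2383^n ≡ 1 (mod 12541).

Successive powers of 2383 modulo 12541:
  2383^0=1
So 2383^0 ≡ 1 (mod 12541), giving n = 0.

0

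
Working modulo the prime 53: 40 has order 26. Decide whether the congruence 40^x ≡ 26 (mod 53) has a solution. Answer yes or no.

26 ∈ ⟨40⟩ iff 26^26 ≡ 1 (mod 53), since |⟨40⟩| = 26.
26^26 mod 53 = 52.
Since 52 ≠ 1, 26 does not lie in the subgroup.

no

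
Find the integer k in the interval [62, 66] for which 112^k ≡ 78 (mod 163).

Compute 112^62 mod 163 = 56, then multiply by 112 repeatedly:
  112^62=56  112^63=78
Found 78 at exponent 63.

63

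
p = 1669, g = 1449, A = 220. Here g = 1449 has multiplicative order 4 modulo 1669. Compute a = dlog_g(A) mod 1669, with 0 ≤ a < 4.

3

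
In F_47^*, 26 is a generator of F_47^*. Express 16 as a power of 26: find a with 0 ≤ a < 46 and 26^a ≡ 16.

Successive powers of 26 modulo 47:
  26^0=1  26^1=26  26^2=18  26^3=45  26^4=42  26^5=11
  26^6=4  26^7=10  26^8=25  26^9=39  26^10=27  26^11=44
  26^12=16
So 26^12 ≡ 16 (mod 47), giving a = 12.

12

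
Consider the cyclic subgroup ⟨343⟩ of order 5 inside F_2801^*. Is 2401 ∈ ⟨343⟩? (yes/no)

yes

⟨343⟩ has order 5; its elements mod 2801 are {1, 7, 49, 343, 2401}.
2401 is in this set.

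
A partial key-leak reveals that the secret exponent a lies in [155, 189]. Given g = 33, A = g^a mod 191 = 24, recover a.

178

Compute 33^155 mod 191 = 84, then multiply by 33 repeatedly:
  33^155=84  33^156=98  33^157=178  33^158=144  33^159=168
  33^160=5  33^161=165  33^162=97  33^163=145  33^164=10
  33^165=139  33^166=3  33^167=99  33^168=20  33^169=87
  33^170=6  33^171=7  33^172=40  33^173=174  33^174=12
  33^175=14  33^176=80  33^177=157  33^178=24
Found 24 at exponent 178.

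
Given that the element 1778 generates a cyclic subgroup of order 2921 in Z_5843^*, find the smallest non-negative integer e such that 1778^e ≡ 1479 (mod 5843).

1074

Baby-step giant-step with m = ceil(sqrt(2921)) = 55.
Baby table (1778^j mod 5843 for j=0..54):
  0:1  1:1778  2:221  3:1457  4:2097  5:632  6:1840  7:5283
  8:3473  9:4786  10:2100  11:123  12:2503  13:3811  14:3921  15:839
  16:1777  17:4286  18:1236  19:640  20:4378  21:1208  22:3443  23:4033
  24:1313  25:3157  26:3866  27:2380  28:1308  29:110  30:2761  31:938
  32:2509  33:2793  34:5247  35:3738  36:2673  37:2235  38:590  39:3123
  40:1844  41:709  42:4357  43:4771  44:4645  45:2651  46:4020  47:1571
  48:284  49:2454  50:4334  51:4778  52:5405  53:4198  54:2533
Giant step factor: 1778^(-55) ≡ 5409 (mod 5843).
Scan 1479·5409^i mod 5843 for i = 0, 1, …:
  i=0: 1479   i=1: 844   i=2: 1813   i=3: 1963
  i=4: 1136   i=5: 3631   i=6: 1756   i=7: 3329
  i=8: 4278   i=9: 1422     …   i=18: 5385
  i=19: 110
Match at i=19, j=29: e = 19·55 + 29 = 1074.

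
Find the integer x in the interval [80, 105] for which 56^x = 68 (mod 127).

98

Compute 56^80 mod 127 = 36, then multiply by 56 repeatedly:
  56^80=36  56^81=111  56^82=120  56^83=116  56^84=19
  56^85=48  56^86=21  56^87=33  56^88=70  56^89=110
  56^90=64  56^91=28  56^92=44  56^93=51  56^94=62
  56^95=43  56^96=122  56^97=101  56^98=68
Found 68 at exponent 98.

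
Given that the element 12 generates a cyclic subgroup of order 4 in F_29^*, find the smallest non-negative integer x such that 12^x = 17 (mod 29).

Successive powers of 12 modulo 29:
  12^0=1  12^1=12  12^2=28  12^3=17
So 12^3 ≡ 17 (mod 29), giving x = 3.

3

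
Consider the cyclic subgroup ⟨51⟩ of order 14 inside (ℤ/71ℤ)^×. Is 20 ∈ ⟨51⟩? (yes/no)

yes

20 ∈ ⟨51⟩ iff 20^14 ≡ 1 (mod 71), since |⟨51⟩| = 14.
20^14 mod 71 = 1.
Since 1 = 1, 20 lies in the subgroup.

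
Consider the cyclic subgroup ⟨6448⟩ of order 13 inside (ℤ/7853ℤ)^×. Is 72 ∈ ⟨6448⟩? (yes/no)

no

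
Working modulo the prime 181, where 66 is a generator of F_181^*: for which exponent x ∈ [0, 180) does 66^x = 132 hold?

60

Baby-step giant-step with m = ceil(sqrt(180)) = 14.
Baby table (66^j mod 181 for j=0..13):
  0:1  1:66  2:12  3:68  4:144  5:92  6:99  7:18
  8:102  9:35  10:138  11:58  12:27  13:153
Giant step factor: 66^(-14) ≡ 100 (mod 181).
Scan 132·100^i mod 181 for i = 0, 1, …:
  i=0: 132   i=1: 168   i=2: 148   i=3: 139
  i=4: 144
Match at i=4, j=4: x = 4·14 + 4 = 60.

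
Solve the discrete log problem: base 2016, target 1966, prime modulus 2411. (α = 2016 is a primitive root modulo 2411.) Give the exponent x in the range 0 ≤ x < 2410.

Baby-step giant-step with m = ceil(sqrt(2410)) = 50.
Baby table (2016^j mod 2411 for j=0..49):
  0:1  1:2016  2:1721  3:107  4:1133  5:911  6:1805  7:681
  8:1037  9:255  10:537  11:53  12:764  13:2006  14:849  15:2185
  16:63  17:1636  18:2339  19:1919  20:1460  21:1940  22:398  23:1916
  24:234  25:1599  26:77  27:928  28:2323  29:1006  30:445  31:228
  32:1558  33:1806  34:286  35:347  36:362  37:1670  38:964  39:158
  40:276  41:1886  42:29  43:600  44:1689  45:692  46:1514  47:2309
  48:1714  49:461
Giant step factor: 2016^(-50) ≡ 1084 (mod 2411).
Scan 1966·1084^i mod 2411 for i = 0, 1, …:
  i=0: 1966   i=1: 2231   i=2: 171   i=3: 2128
  i=4: 1836   i=5: 1149   i=6: 1440   i=7: 1043
  i=8: 2264   i=9: 2189     …   i=23: 523
  i=24: 347
Match at i=24, j=35: x = 24·50 + 35 = 1235.

1235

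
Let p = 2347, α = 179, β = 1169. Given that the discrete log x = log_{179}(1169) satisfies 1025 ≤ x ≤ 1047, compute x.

Compute 179^1025 mod 2347 = 1142, then multiply by 179 repeatedly:
  179^1025=1142  179^1026=229  179^1027=1092  179^1028=667  179^1029=2043
  179^1030=1912  179^1031=1933  179^1032=998  179^1033=270  179^1034=1390
  179^1035=28  179^1036=318  179^1037=594  179^1038=711  179^1039=531
  179^1040=1169
Found 1169 at exponent 1040.

1040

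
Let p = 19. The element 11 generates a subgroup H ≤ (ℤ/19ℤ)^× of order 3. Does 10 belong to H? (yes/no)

no

⟨11⟩ has order 3; its elements mod 19 are {1, 7, 11}.
10 is not in this set.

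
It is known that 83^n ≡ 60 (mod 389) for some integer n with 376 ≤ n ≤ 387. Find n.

Compute 83^376 mod 389 = 94, then multiply by 83 repeatedly:
  83^376=94  83^377=22  83^378=270  83^379=237  83^380=221
  83^381=60
Found 60 at exponent 381.

381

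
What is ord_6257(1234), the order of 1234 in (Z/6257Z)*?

3128

The order of 1234 must divide p − 1 = 6256 = 2^4 · 17 · 23.
Divisors: 1, 2, 4, 8, 16, 17, 23, 34, 46, 68, 92, 136, 184, 272, 368, 391, 782, 1564, 3128, 6256.
Check each in increasing order: 1234^1 ≡ 1234;  1234^2 ≡ 2305;  1234^4 ≡ 832;  1234^8 ≡ 3954;  1234^16 ≡ 4130;  1234^17 ≡ 3222;  1234^23 ≡ 3711;  1234^34 ≡ 921;  1234^46 ≡ 6121;  1234^68 ≡ 3546;  1234^92 ≡ 5982;  1234^136 ≡ 3803;  1234^184 ≡ 541;  1234^272 ≡ 2882;  1234^368 ≡ 4859;  1234^391 ≡ 5332;  1234^782 ≡ 4673;  1234^1564 ≡ 6256;  1234^3128 ≡ 1.
Smallest exponent giving 1 is 3128.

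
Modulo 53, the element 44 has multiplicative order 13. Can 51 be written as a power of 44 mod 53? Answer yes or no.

no

⟨44⟩ has order 13; its elements mod 53 are {1, 10, 13, 15, 16, 24, 28, 36, 42, 44, 46, 47, 49}.
51 is not in this set.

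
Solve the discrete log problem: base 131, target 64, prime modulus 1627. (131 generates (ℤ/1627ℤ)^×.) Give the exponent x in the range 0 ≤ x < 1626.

828

Baby-step giant-step with m = ceil(sqrt(1626)) = 41.
Baby table (131^j mod 1627 for j=0..40):
  0:1  1:131  2:891  3:1204  4:1532  5:571  6:1586  7:1137
  8:890  9:1073  10:641  11:994  12:54  13:566  14:931  15:1563
  16:1378  17:1548  18:1040  19:1199  20:877  21:997  22:447  23:1612
  24:1289  25:1278  26:1464  27:1425  28:1197  29:615  30:842  31:1293
  32:175  33:147  34:1360  35:817  36:1272  37:678  38:960  39:481
  40:1185
Giant step factor: 131^(-41) ≡ 17 (mod 1627).
Scan 64·17^i mod 1627 for i = 0, 1, …:
  i=0: 64   i=1: 1088   i=2: 599   i=3: 421
  i=4: 649   i=5: 1271   i=6: 456   i=7: 1244
  i=8: 1624   i=9: 1576     …   i=19: 818
  i=20: 890
Match at i=20, j=8: x = 20·41 + 8 = 828.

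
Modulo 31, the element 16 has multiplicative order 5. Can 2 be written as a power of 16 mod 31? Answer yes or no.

yes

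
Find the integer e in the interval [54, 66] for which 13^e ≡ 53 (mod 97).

Compute 13^54 mod 97 = 8, then multiply by 13 repeatedly:
  13^54=8  13^55=7  13^56=91  13^57=19  13^58=53
Found 53 at exponent 58.

58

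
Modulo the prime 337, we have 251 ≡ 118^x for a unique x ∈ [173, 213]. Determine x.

202

Compute 118^173 mod 337 = 51, then multiply by 118 repeatedly:
  118^173=51  118^174=289  118^175=65  118^176=256  118^177=215
  118^178=95  118^179=89  118^180=55  118^181=87  118^182=156
  118^183=210  118^184=179  118^185=228  118^186=281  118^187=132
  118^188=74  118^189=307  118^190=167  118^191=160  118^192=8
  118^193=270  118^194=182  118^195=245  118^196=265  118^197=266
  118^198=47  118^199=154  118^200=311  118^201=302  118^202=251
Found 251 at exponent 202.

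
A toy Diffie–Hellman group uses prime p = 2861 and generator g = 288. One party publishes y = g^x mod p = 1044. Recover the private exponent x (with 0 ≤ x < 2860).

Baby-step giant-step with m = ceil(sqrt(2860)) = 54.
Baby table (288^j mod 2861 for j=0..53):
  0:1  1:288  2:2836  3:1383  4:625  5:2618  6:1541  7:353
  8:1529  9:2619  10:1829  11:328  12:51  13:383  14:1586  15:1869
  16:404  17:1912  18:1344  19:837  20:732  21:1963  22:1727  23:2423
  24:2601  25:2367  26:778  27:906  28:577  29:238  30:2741  31:2633
  32:139  33:2839  34:2247  35:550  36:1045  37:555  38:2485  39:430
  40:817  41:694  42:2463  43:2677  44:1367  45:1739  46:157  47:2301
  48:1797  49:2556  50:851  51:1903  52:1613  53:1062
Giant step factor: 288^(-54) ≡ 739 (mod 2861).
Scan 1044·739^i mod 2861 for i = 0, 1, …:
  i=0: 1044   i=1: 1907   i=2: 1661   i=3: 110
  i=4: 1182   i=5: 893   i=6: 1897   i=7: 2854
  i=8: 549   i=9: 2310     …   i=42: 2053
  i=43: 837
Match at i=43, j=19: x = 43·54 + 19 = 2341.

2341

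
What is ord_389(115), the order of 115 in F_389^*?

4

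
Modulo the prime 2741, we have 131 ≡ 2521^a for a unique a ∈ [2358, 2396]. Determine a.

2384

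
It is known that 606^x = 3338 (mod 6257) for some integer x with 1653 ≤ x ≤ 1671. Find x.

1661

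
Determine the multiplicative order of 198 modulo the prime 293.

The order of 198 must divide p − 1 = 292 = 2^2 · 73.
Divisors: 1, 2, 4, 73, 146, 292.
Check each in increasing order: 198^1 ≡ 198;  198^2 ≡ 235;  198^4 ≡ 141;  198^73 ≡ 292;  198^146 ≡ 1.
Smallest exponent giving 1 is 146.

146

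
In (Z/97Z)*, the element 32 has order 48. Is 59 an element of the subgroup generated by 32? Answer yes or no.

no

59 ∈ ⟨32⟩ iff 59^48 ≡ 1 (mod 97), since |⟨32⟩| = 48.
59^48 mod 97 = 96.
Since 96 ≠ 1, 59 does not lie in the subgroup.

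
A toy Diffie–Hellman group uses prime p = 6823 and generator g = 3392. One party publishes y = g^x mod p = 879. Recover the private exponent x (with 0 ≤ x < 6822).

1877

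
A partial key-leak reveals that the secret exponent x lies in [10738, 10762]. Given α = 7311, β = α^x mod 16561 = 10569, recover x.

10747

Compute 7311^10738 mod 16561 = 3384, then multiply by 7311 repeatedly:
  7311^10738=3384  7311^10739=14851  7311^10740=1745  7311^10741=5725  7311^10742=5828
  7311^10743=13616  7311^10744=14966  7311^10745=14460  7311^10746=8197  7311^10747=10569
Found 10569 at exponent 10747.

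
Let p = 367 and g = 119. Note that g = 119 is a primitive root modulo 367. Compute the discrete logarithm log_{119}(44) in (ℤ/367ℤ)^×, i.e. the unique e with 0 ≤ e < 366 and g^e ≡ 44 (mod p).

225

Baby-step giant-step with m = ceil(sqrt(366)) = 20.
Baby table (119^j mod 367 for j=0..19):
  0:1  1:119  2:215  3:262  4:350  5:179  6:15  7:317
  8:289  9:260  10:112  11:116  12:225  13:351  14:298  15:230
  16:212  17:272  18:72  19:127
Giant step factor: 119^(-20) ≡ 228 (mod 367).
Scan 44·228^i mod 367 for i = 0, 1, …:
  i=0: 44   i=1: 123   i=2: 152   i=3: 158
  i=4: 58   i=5: 12   i=6: 167   i=7: 275
  i=8: 310   i=9: 216   i=10: 70   i=11: 179
Match at i=11, j=5: e = 11·20 + 5 = 225.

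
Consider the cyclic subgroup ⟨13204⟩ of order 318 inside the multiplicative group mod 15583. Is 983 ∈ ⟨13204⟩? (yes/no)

983 ∈ ⟨13204⟩ iff 983^318 ≡ 1 (mod 15583), since |⟨13204⟩| = 318.
983^318 mod 15583 = 11526.
Since 11526 ≠ 1, 983 does not lie in the subgroup.

no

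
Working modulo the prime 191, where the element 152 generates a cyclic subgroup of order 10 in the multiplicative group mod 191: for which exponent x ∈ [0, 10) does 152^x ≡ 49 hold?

4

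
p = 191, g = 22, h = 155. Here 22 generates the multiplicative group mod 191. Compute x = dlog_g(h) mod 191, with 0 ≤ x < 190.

15

Successive powers of 22 modulo 191:
  22^0=1  22^1=22  22^2=102  22^3=143  22^4=90  22^5=70
  22^6=12  22^7=73  22^8=78  22^9=188  22^10=125  22^11=76
  22^12=144  22^13=112  22^14=172  22^15=155
So 22^15 ≡ 155 (mod 191), giving x = 15.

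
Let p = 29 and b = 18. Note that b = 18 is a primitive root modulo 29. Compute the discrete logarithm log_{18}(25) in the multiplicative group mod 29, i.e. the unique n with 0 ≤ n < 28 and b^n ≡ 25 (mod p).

4

Successive powers of 18 modulo 29:
  18^0=1  18^1=18  18^2=5  18^3=3  18^4=25
So 18^4 ≡ 25 (mod 29), giving n = 4.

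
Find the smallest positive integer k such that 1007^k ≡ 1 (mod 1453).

484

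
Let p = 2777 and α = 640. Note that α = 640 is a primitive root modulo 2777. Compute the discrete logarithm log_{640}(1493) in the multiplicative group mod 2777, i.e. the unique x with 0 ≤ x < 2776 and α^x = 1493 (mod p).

Baby-step giant-step with m = ceil(sqrt(2776)) = 53.
Baby table (640^j mod 2777 for j=0..52):
  0:1  1:640  2:1381  3:754  4:2139  5:2676  6:2008  7:2146
  8:1602  9:567  10:1870  11:2690  12:2637  13:2041  14:1050  15:2743
  16:456  17:255  18:2134  19:2253  20:657  21:1153  22:2015  23:1072
  24:161  25:291  26:181  27:1983  28:31  29:401  30:1156  31:1158
  32:2438  33:2423  34:1154  35:2655  36:2453  37:915  38:2430  39:80
  40:1214  41:2177  42:2003  43:1723  44:251  45:2351  46:2283  47:418
  48:928  49:2419  50:1371  51:2685  52:2214
Giant step factor: 640^(-53) ≡ 1960 (mod 2777).
Scan 1493·1960^i mod 2777 for i = 0, 1, …:
  i=0: 1493   i=1: 2099   i=2: 1303   i=3: 1817
  i=4: 1206   i=5: 533   i=6: 528   i=7: 1836
  i=8: 2345   i=9: 265     …   i=35: 1533
  i=36: 2743
Match at i=36, j=15: x = 36·53 + 15 = 1923.

1923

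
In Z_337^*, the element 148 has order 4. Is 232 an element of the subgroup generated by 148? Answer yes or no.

no

⟨148⟩ has order 4; its elements mod 337 are {1, 148, 189, 336}.
232 is not in this set.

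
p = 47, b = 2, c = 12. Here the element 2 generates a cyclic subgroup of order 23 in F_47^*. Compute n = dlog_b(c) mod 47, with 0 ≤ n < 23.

Successive powers of 2 modulo 47:
  2^0=1  2^1=2  2^2=4  2^3=8  2^4=16  2^5=32
  2^6=17  2^7=34  2^8=21  2^9=42  2^10=37  2^11=27
  2^12=7  2^13=14  2^14=28  2^15=9  2^16=18  2^17=36
  2^18=25  2^19=3  2^20=6  2^21=12
So 2^21 ≡ 12 (mod 47), giving n = 21.

21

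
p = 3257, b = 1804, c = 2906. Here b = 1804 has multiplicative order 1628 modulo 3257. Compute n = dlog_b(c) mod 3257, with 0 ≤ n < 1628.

Baby-step giant-step with m = ceil(sqrt(1628)) = 41.
Baby table (1804^j mod 3257 for j=0..40):
  0:1  1:1804  2:673  3:2488  4:206  5:326  6:1844  7:1179
  8:95  9:2016  10:2052  11:1856  12:28  13:1657  14:2559  15:1267
  16:2511  17:2614  18:2777  19:442  20:2660  21:1079  22:2087  23:3113
  24:784  25:798  26:3255  27:2906  28:1911  29:1538  30:2845  31:2605
  32:2826  33:899  34:3067  35:2482  36:2410  37:2802  38:3201  39:3200
  40:1396
Giant step factor: 1804^(-41) ≡ 464 (mod 3257).
Scan 2906·464^i mod 3257 for i = 0, 1, …:
  i=0: 2906
Match at i=0, j=27: n = 0·41 + 27 = 27.

27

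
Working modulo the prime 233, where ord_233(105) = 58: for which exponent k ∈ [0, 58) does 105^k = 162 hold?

Baby-step giant-step with m = ceil(sqrt(58)) = 8.
Baby table (105^j mod 233 for j=0..7):
  0:1  1:105  2:74  3:81  4:117  5:169  6:37  7:157
Giant step factor: 105^(-8) ≡ 4 (mod 233).
Scan 162·4^i mod 233 for i = 0, 1, …:
  i=0: 162   i=1: 182   i=2: 29   i=3: 116
  i=4: 231   i=5: 225   i=6: 201   i=7: 105
Match at i=7, j=1: k = 7·8 + 1 = 57.

57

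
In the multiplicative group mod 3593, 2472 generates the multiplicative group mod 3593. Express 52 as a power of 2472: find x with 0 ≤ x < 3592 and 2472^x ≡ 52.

2857

Baby-step giant-step with m = ceil(sqrt(3592)) = 60.
Baby table (2472^j mod 3593 for j=0..59):
  0:1  1:2472  2:2684  3:2170  4:3484  5:27  6:2070  7:608
  8:1102  9:650  10:729  11:1995  12:2044  13:1010  14:3178  15:1718
  16:3563  17:1293  18:2119  19:3167  20:3270  21:2783  22:2574  23:3318
  24:2870  25:2058  26:3281  27:1231  28:3354  29:2037  30:1671  31:2355
  32:900  33:733  34:1104  35:2001  36:2504  37:2742  38:1826  39:1064
  40:132  41:2934  42:2174  43:2593  44:3577  45:3564  46:172  47:1210
  48:1744  49:3161  50:2810  51:1051  52:333  53:379  54:2708  55:417
  56:3226  57:1805  58:3047  59:1256
Giant step factor: 2472^(-60) ≡ 771 (mod 3593).
Scan 52·771^i mod 3593 for i = 0, 1, …:
  i=0: 52   i=1: 569   i=2: 353   i=3: 2688
  i=4: 2880   i=5: 6   i=6: 1033   i=7: 2390
  i=8: 3074   i=9: 2267     …   i=46: 1122
  i=47: 2742
Match at i=47, j=37: x = 47·60 + 37 = 2857.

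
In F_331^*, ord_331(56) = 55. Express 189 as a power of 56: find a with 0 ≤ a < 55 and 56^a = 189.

21

Baby-step giant-step with m = ceil(sqrt(55)) = 8.
Baby table (56^j mod 331 for j=0..7):
  0:1  1:56  2:157  3:186  4:155  5:74  6:172  7:33
Giant step factor: 56^(-8) ≡ 319 (mod 331).
Scan 189·319^i mod 331 for i = 0, 1, …:
  i=0: 189   i=1: 49   i=2: 74
Match at i=2, j=5: a = 2·8 + 5 = 21.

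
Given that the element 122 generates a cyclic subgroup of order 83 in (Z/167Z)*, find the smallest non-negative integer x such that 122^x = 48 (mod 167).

Baby-step giant-step with m = ceil(sqrt(83)) = 10.
Baby table (122^j mod 167 for j=0..9):
  0:1  1:122  2:21  3:57  4:107  5:28  6:76  7:87
  8:93  9:157
Giant step factor: 122^(-10) ≡ 36 (mod 167).
Scan 48·36^i mod 167 for i = 0, 1, …:
  i=0: 48   i=1: 58   i=2: 84   i=3: 18
  i=4: 147   i=5: 115   i=6: 132   i=7: 76
Match at i=7, j=6: x = 7·10 + 6 = 76.

76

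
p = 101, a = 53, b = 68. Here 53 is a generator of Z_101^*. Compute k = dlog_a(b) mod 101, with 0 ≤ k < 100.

84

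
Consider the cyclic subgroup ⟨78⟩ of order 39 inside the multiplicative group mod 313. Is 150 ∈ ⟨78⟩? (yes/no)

150 ∈ ⟨78⟩ iff 150^39 ≡ 1 (mod 313), since |⟨78⟩| = 39.
150^39 mod 313 = 1.
Since 1 = 1, 150 lies in the subgroup.

yes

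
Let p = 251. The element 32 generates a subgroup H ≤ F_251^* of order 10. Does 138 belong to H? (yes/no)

yes

⟨32⟩ has order 10; its elements mod 251 are {1, 20, 32, 102, 113, 138, 149, 219, 231, 250}.
138 is in this set.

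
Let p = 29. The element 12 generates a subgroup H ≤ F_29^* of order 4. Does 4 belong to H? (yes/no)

no

4 ∈ ⟨12⟩ iff 4^4 ≡ 1 (mod 29), since |⟨12⟩| = 4.
4^4 mod 29 = 24.
Since 24 ≠ 1, 4 does not lie in the subgroup.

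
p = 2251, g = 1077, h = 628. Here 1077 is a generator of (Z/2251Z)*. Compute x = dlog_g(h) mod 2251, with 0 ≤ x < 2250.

1217

Baby-step giant-step with m = ceil(sqrt(2250)) = 48.
Baby table (1077^j mod 2251 for j=0..47):
  0:1  1:1077  2:664  3:1561  4:1951  5:1044  6:1139  7:2159
  8:2211  9:1940  10:452  11:588  12:745  13:1009  14:1711  15:1429
  16:1600  17:1185  18:2179  19:1241  20:1714  21:158  22:1341  23:1366
  24:1279  25:2122  26:629  27:2133  28:1221  29:433  30:384  31:1635
  32:613  33:658  34:1852  35:218  36:682  37:688  38:397  39:2130
  40:241  41:692  42:203  43:284  44:1983  45:1743  46:2128  47:338
Giant step factor: 1077^(-48) ≡ 1936 (mod 2251).
Scan 628·1936^i mod 2251 for i = 0, 1, …:
  i=0: 628   i=1: 268   i=2: 1118   i=3: 1237
  i=4: 2019   i=5: 1048   i=6: 777   i=7: 604
  i=8: 1075   i=9: 1276     …   i=24: 425
  i=25: 1185
Match at i=25, j=17: x = 25·48 + 17 = 1217.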